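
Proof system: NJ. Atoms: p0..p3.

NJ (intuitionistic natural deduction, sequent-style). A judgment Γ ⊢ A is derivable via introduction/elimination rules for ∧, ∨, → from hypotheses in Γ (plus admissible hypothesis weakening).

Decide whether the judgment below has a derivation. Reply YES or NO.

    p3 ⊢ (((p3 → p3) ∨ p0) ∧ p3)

Derivation trace:
[∧I] p3 ⊢ (((p3 → p3) ∨ p0) ∧ p3)
  [∨I₁]  ⊢ ((p3 → p3) ∨ p0)
    [→I]  ⊢ (p3 → p3)
      [Ax] p3 ⊢ p3
  [Ax] p3 ⊢ p3

Result: YES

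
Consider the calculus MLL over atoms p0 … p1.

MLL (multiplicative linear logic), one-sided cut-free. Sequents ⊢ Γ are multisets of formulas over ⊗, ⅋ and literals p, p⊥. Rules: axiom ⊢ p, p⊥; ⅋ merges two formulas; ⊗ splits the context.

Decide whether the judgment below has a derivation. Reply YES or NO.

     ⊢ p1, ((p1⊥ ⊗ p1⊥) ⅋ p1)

Derivation trace:
[⅋]  ⊢ p1, ((p1⊥ ⊗ p1⊥) ⅋ p1)
  [⊗]  ⊢ p1, p1, (p1⊥ ⊗ p1⊥)
    [Ax]  ⊢ p1, p1⊥
    [Ax]  ⊢ p1, p1⊥

Result: YES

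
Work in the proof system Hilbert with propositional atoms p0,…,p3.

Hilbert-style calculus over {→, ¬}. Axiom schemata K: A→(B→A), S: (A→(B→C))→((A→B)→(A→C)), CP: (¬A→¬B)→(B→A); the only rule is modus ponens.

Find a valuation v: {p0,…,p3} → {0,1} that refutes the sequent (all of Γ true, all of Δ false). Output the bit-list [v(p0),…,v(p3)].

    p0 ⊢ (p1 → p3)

Enumerate valuations to refute Γ ⊢ Δ:
  v=0000: Γ:[p0=F] Δ:[(p1 → p3)=T] refutes=False
  v=0001: Γ:[p0=F] Δ:[(p1 → p3)=T] refutes=False
  v=0010: Γ:[p0=F] Δ:[(p1 → p3)=T] refutes=False
  v=0011: Γ:[p0=F] Δ:[(p1 → p3)=T] refutes=False
  v=0100: Γ:[p0=F] Δ:[(p1 → p3)=F] refutes=False
  v=0101: Γ:[p0=F] Δ:[(p1 → p3)=T] refutes=False
  v=0110: Γ:[p0=F] Δ:[(p1 → p3)=F] refutes=False
  v=0111: Γ:[p0=F] Δ:[(p1 → p3)=T] refutes=False
  v=1000: Γ:[p0=T] Δ:[(p1 → p3)=T] refutes=False
  v=1001: Γ:[p0=T] Δ:[(p1 → p3)=T] refutes=False
  v=1010: Γ:[p0=T] Δ:[(p1 → p3)=T] refutes=False
  v=1011: Γ:[p0=T] Δ:[(p1 → p3)=T] refutes=False
  v=1100: Γ:[p0=T] Δ:[(p1 → p3)=F] refutes=True  ← countermodel

Result: [1, 1, 0, 0]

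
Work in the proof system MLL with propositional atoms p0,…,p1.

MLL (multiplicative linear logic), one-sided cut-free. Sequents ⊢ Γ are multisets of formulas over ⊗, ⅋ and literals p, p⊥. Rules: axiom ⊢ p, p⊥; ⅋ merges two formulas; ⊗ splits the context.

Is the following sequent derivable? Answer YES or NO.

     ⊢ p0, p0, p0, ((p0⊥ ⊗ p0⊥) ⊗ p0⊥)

Proof tree:
[⊗]  ⊢ p0, p0, p0, ((p0⊥ ⊗ p0⊥) ⊗ p0⊥)
  [⊗]  ⊢ p0, p0, (p0⊥ ⊗ p0⊥)
    [Ax]  ⊢ p0, p0⊥
    [Ax]  ⊢ p0, p0⊥
  [Ax]  ⊢ p0, p0⊥

Result: YES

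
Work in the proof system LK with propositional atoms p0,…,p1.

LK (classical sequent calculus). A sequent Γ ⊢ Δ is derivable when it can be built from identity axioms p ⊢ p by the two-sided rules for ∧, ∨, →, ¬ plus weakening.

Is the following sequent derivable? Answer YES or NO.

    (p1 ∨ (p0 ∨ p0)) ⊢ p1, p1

Truth-table refutation:
  v=00: Γ:[(p1 ∨ (p0 ∨ p0))=F] Δ:[p1=F, p1=F] refutes=False
  v=01: Γ:[(p1 ∨ (p0 ∨ p0))=T] Δ:[p1=T, p1=T] refutes=False
  v=10: Γ:[(p1 ∨ (p0 ∨ p0))=T] Δ:[p1=F, p1=F] refutes=True  ← countermodel

Result: NO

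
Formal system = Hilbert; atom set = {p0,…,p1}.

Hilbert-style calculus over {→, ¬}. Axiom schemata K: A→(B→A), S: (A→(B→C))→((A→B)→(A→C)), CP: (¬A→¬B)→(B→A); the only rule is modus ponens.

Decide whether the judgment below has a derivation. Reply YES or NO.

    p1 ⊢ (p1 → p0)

Truth-table refutation:
  v=00: Γ:[p1=F] Δ:[(p1 → p0)=T] refutes=False
  v=01: Γ:[p1=T] Δ:[(p1 → p0)=F] refutes=True  ← countermodel

Result: NO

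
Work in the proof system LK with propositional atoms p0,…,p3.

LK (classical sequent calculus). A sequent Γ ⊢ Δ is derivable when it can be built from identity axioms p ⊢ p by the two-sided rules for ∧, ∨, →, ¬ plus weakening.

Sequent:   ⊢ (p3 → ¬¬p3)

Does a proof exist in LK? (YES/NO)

Derivation trace:
[→R]  ⊢ (p3 → ¬¬p3)
  [¬R] p3 ⊢ ¬¬p3
    [¬L] p3, ¬p3 ⊢ 
      [Ax] p3 ⊢ p3

Result: YES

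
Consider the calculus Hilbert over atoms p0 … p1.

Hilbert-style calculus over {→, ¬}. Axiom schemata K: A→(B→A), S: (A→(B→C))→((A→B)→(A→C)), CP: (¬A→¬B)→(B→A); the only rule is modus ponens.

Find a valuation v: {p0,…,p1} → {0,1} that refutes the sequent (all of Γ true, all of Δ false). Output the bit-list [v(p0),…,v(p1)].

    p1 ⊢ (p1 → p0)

Search for a countermodel by truth-table:
  v=00: Γ:[p1=F] Δ:[(p1 → p0)=T] refutes=False
  v=01: Γ:[p1=T] Δ:[(p1 → p0)=F] refutes=True  ← countermodel

Result: [0, 1]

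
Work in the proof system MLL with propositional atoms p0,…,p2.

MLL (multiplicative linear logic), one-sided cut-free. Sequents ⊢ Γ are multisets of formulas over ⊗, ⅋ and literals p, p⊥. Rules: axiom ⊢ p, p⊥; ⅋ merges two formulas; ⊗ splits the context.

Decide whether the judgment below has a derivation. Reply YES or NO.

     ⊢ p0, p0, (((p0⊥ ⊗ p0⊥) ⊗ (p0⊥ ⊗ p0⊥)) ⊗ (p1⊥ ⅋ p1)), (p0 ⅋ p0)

Derivation (root first):
[⅋]  ⊢ p0, p0, (((p0⊥ ⊗ p0⊥) ⊗ (p0⊥ ⊗ p0⊥)) ⊗ (p1⊥ ⅋ p1)), (p0 ⅋ p0)
  [⊗]  ⊢ p0, p0, p0, p0, (((p0⊥ ⊗ p0⊥) ⊗ (p0⊥ ⊗ p0⊥)) ⊗ (p1⊥ ⅋ p1))
    [⊗]  ⊢ p0, p0, p0, p0, ((p0⊥ ⊗ p0⊥) ⊗ (p0⊥ ⊗ p0⊥))
      [⊗]  ⊢ p0, p0, (p0⊥ ⊗ p0⊥)
        [Ax]  ⊢ p0, p0⊥
        [Ax]  ⊢ p0, p0⊥
      [⊗]  ⊢ p0, p0, (p0⊥ ⊗ p0⊥)
        [Ax]  ⊢ p0, p0⊥
        [Ax]  ⊢ p0, p0⊥
    [⅋]  ⊢ (p1⊥ ⅋ p1)
      [Ax]  ⊢ p1, p1⊥

Result: YES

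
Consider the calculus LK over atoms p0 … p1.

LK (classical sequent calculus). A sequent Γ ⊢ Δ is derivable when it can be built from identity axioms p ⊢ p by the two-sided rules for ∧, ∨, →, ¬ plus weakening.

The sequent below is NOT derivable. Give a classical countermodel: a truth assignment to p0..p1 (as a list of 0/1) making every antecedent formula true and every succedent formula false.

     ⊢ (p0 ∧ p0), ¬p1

Truth-table refutation:
  v=00: Γ:[] Δ:[(p0 ∧ p0)=F, ¬p1=T] refutes=False
  v=01: Γ:[] Δ:[(p0 ∧ p0)=F, ¬p1=F] refutes=True  ← countermodel

Result: [0, 1]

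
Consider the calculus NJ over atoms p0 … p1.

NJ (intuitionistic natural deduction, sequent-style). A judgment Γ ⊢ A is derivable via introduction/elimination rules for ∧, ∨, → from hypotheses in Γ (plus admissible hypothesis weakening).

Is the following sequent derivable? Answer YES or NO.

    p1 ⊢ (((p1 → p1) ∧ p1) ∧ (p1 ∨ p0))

Derivation trace:
[∧I] p1 ⊢ (((p1 → p1) ∧ p1) ∧ (p1 ∨ p0))
  [∧I] p1 ⊢ ((p1 → p1) ∧ p1)
    [→I]  ⊢ (p1 → p1)
      [Ax] p1 ⊢ p1
    [Ax] p1 ⊢ p1
  [∨I₁] p1 ⊢ (p1 ∨ p0)
    [Ax] p1 ⊢ p1

Result: YES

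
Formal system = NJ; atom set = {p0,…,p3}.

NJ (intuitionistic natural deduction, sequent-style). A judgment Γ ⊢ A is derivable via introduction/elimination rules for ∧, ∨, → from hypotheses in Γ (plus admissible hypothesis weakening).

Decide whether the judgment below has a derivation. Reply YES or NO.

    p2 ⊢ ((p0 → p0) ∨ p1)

Proof tree:
[∨I₁] p2 ⊢ ((p0 → p0) ∨ p1)
  [Wk] p2 ⊢ (p0 → p0)
    [→I]  ⊢ (p0 → p0)
      [Ax] p0 ⊢ p0

Result: YES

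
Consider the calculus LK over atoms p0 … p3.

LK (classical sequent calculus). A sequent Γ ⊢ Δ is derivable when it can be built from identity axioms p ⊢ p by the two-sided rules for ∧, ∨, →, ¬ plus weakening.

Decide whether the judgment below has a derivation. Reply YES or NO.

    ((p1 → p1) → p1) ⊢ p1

Derivation trace:
[→L] ((p1 → p1) → p1) ⊢ p1
  [→R]  ⊢ (p1 → p1)
    [Ax] p1 ⊢ p1
  [Ax] p1 ⊢ p1

Result: YES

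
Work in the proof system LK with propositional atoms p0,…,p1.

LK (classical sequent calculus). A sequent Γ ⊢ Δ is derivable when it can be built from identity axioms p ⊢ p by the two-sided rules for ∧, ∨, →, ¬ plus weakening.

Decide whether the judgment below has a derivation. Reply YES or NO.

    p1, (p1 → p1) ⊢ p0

Truth-table refutation:
  v=00: Γ:[p1=F, (p1 → p1)=T] Δ:[p0=F] refutes=False
  v=01: Γ:[p1=T, (p1 → p1)=T] Δ:[p0=F] refutes=True  ← countermodel

Result: NO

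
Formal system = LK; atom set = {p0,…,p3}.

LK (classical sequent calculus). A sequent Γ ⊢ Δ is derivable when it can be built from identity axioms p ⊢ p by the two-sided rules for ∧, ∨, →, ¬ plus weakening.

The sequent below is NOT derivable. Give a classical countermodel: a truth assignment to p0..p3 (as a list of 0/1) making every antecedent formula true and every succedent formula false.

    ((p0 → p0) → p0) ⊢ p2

Truth-table refutation:
  v=0000: Γ:[((p0 → p0) → p0)=F] Δ:[p2=F] refutes=False
  v=0001: Γ:[((p0 → p0) → p0)=F] Δ:[p2=F] refutes=False
  v=0010: Γ:[((p0 → p0) → p0)=F] Δ:[p2=T] refutes=False
  v=0011: Γ:[((p0 → p0) → p0)=F] Δ:[p2=T] refutes=False
  v=0100: Γ:[((p0 → p0) → p0)=F] Δ:[p2=F] refutes=False
  v=0101: Γ:[((p0 → p0) → p0)=F] Δ:[p2=F] refutes=False
  v=0110: Γ:[((p0 → p0) → p0)=F] Δ:[p2=T] refutes=False
  v=0111: Γ:[((p0 → p0) → p0)=F] Δ:[p2=T] refutes=False
  v=1000: Γ:[((p0 → p0) → p0)=T] Δ:[p2=F] refutes=True  ← countermodel

Result: [1, 0, 0, 0]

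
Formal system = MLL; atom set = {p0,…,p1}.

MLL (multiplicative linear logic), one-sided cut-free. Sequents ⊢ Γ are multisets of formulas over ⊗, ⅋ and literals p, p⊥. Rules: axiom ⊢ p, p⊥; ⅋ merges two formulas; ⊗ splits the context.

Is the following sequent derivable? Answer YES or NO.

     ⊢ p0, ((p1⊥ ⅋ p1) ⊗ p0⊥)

Derivation trace:
[⊗]  ⊢ p0, ((p1⊥ ⅋ p1) ⊗ p0⊥)
  [⅋]  ⊢ (p1⊥ ⅋ p1)
    [Ax]  ⊢ p1, p1⊥
  [Ax]  ⊢ p0, p0⊥

Result: YES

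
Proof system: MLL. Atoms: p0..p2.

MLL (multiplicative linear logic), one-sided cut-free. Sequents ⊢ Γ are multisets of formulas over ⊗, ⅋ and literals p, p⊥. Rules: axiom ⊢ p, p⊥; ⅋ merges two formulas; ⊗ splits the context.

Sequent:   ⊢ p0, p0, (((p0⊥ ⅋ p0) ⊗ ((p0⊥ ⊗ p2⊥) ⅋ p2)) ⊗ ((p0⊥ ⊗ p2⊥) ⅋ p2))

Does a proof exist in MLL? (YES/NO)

Derivation trace:
[⊗]  ⊢ p0, p0, (((p0⊥ ⅋ p0) ⊗ ((p0⊥ ⊗ p2⊥) ⅋ p2)) ⊗ ((p0⊥ ⊗ p2⊥) ⅋ p2))
  [⊗]  ⊢ p0, ((p0⊥ ⅋ p0) ⊗ ((p0⊥ ⊗ p2⊥) ⅋ p2))
    [⅋]  ⊢ (p0⊥ ⅋ p0)
      [Ax]  ⊢ p0, p0⊥
    [⅋]  ⊢ p0, ((p0⊥ ⊗ p2⊥) ⅋ p2)
      [⊗]  ⊢ p0, p2, (p0⊥ ⊗ p2⊥)
        [Ax]  ⊢ p0, p0⊥
        [Ax]  ⊢ p2, p2⊥
  [⅋]  ⊢ p0, ((p0⊥ ⊗ p2⊥) ⅋ p2)
    [⊗]  ⊢ p0, p2, (p0⊥ ⊗ p2⊥)
      [Ax]  ⊢ p0, p0⊥
      [Ax]  ⊢ p2, p2⊥

Result: YES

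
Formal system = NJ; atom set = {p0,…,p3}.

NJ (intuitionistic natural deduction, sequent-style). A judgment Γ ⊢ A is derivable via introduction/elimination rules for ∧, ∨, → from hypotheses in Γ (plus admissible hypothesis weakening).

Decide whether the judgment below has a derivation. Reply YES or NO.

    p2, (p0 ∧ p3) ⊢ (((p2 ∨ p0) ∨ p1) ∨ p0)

Derivation trace:
[∨I₁] p2, (p0 ∧ p3) ⊢ (((p2 ∨ p0) ∨ p1) ∨ p0)
  [Wk] p2, (p0 ∧ p3) ⊢ ((p2 ∨ p0) ∨ p1)
    [∨I₁] p2 ⊢ ((p2 ∨ p0) ∨ p1)
      [∨I₁] p2 ⊢ (p2 ∨ p0)
        [Ax] p2 ⊢ p2

Result: YES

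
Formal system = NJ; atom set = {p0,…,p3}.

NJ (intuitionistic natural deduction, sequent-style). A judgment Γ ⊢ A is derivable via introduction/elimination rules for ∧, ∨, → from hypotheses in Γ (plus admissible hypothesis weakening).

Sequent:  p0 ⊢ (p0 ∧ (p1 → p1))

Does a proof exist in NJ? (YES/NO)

Derivation trace:
[∧I] p0 ⊢ (p0 ∧ (p1 → p1))
  [Ax] p0 ⊢ p0
  [→I]  ⊢ (p1 → p1)
    [Ax] p1 ⊢ p1

Result: YES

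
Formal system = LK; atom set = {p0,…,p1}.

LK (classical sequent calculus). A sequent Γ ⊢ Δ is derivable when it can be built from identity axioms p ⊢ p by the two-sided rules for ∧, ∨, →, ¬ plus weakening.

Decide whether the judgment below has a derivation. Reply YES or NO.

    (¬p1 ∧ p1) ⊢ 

Proof tree:
[∧L] (¬p1 ∧ p1) ⊢ 
  [¬L] p1, ¬p1 ⊢ 
    [Ax] p1 ⊢ p1

Result: YES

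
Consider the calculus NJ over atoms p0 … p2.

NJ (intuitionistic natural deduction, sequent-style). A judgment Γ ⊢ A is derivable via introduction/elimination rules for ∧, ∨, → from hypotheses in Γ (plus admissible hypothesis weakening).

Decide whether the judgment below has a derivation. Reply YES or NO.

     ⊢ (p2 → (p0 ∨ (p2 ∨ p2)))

Proof tree:
[→I]  ⊢ (p2 → (p0 ∨ (p2 ∨ p2)))
  [∨I₂] p2 ⊢ (p0 ∨ (p2 ∨ p2))
    [∨I₁] p2 ⊢ (p2 ∨ p2)
      [Ax] p2 ⊢ p2

Result: YES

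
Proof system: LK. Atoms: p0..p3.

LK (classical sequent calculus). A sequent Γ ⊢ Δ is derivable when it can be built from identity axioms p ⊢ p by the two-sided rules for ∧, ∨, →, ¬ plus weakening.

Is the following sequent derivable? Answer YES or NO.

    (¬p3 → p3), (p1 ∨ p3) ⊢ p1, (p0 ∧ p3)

Enumerate valuations to refute Γ ⊢ Δ:
  v=0000: Γ:[(¬p3 → p3)=F, (p1 ∨ p3)=F] Δ:[p1=F, (p0 ∧ p3)=F] refutes=False
  v=0001: Γ:[(¬p3 → p3)=T, (p1 ∨ p3)=T] Δ:[p1=F, (p0 ∧ p3)=F] refutes=True  ← countermodel

Result: NO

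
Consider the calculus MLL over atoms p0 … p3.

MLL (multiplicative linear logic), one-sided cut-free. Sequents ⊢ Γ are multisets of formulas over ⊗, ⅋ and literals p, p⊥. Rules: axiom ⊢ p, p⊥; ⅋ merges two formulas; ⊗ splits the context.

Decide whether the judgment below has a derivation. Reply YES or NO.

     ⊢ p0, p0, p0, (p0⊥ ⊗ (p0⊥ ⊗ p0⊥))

Derivation (root first):
[⊗]  ⊢ p0, p0, p0, (p0⊥ ⊗ (p0⊥ ⊗ p0⊥))
  [Ax]  ⊢ p0, p0⊥
  [⊗]  ⊢ p0, p0, (p0⊥ ⊗ p0⊥)
    [Ax]  ⊢ p0, p0⊥
    [Ax]  ⊢ p0, p0⊥

Result: YES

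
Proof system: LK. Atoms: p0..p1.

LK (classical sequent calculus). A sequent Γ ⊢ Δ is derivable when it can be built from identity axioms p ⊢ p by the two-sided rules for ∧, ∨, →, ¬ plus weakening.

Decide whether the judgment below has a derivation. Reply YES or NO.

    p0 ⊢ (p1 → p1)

Derivation trace:
[WL] p0 ⊢ (p1 → p1)
  [→R]  ⊢ (p1 → p1)
    [Ax] p1 ⊢ p1

Result: YES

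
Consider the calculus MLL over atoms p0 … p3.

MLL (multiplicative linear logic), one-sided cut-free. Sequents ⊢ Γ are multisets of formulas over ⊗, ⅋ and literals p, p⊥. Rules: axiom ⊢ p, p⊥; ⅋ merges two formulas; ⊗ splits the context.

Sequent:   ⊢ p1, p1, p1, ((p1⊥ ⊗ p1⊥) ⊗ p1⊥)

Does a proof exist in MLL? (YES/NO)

Proof tree:
[⊗]  ⊢ p1, p1, p1, ((p1⊥ ⊗ p1⊥) ⊗ p1⊥)
  [⊗]  ⊢ p1, p1, (p1⊥ ⊗ p1⊥)
    [Ax]  ⊢ p1, p1⊥
    [Ax]  ⊢ p1, p1⊥
  [Ax]  ⊢ p1, p1⊥

Result: YES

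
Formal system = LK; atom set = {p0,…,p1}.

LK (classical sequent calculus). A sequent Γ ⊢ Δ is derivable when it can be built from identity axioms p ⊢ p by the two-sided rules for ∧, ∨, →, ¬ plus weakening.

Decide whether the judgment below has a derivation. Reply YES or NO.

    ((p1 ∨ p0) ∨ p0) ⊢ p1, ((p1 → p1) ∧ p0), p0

Proof tree:
[∨L] ((p1 ∨ p0) ∨ p0) ⊢ p1, ((p1 → p1) ∧ p0), p0
  [∧R] (p1 ∨ p0) ⊢ p1, p0, ((p1 → p1) ∧ p0)
    [→R]  ⊢ (p1 → p1)
      [Ax] p1 ⊢ p1
    [WR] (p1 ∨ p0) ⊢ p1, p0, p0
      [∨L] (p1 ∨ p0) ⊢ p1, p0
        [Ax] p1 ⊢ p1
        [Ax] p0 ⊢ p0
  [Ax] p0 ⊢ p0

Result: YES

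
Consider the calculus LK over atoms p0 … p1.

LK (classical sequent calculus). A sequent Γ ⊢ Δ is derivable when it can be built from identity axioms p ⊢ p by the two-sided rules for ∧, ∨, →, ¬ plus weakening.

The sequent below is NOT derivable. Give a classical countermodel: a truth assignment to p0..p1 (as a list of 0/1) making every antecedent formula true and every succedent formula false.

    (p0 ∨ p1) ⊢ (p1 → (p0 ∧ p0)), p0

Enumerate valuations to refute Γ ⊢ Δ:
  v=00: Γ:[(p0 ∨ p1)=F] Δ:[(p1 → (p0 ∧ p0))=T, p0=F] refutes=False
  v=01: Γ:[(p0 ∨ p1)=T] Δ:[(p1 → (p0 ∧ p0))=F, p0=F] refutes=True  ← countermodel

Result: [0, 1]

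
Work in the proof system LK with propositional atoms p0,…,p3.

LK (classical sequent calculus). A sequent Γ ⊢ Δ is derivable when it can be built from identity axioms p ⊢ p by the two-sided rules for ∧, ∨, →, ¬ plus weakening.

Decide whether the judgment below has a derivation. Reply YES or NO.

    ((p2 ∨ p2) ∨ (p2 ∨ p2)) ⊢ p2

Derivation (root first):
[∨L] ((p2 ∨ p2) ∨ (p2 ∨ p2)) ⊢ p2
  [∨L] (p2 ∨ p2) ⊢ p2
    [Ax] p2 ⊢ p2
    [Ax] p2 ⊢ p2
  [∨L] (p2 ∨ p2) ⊢ p2
    [Ax] p2 ⊢ p2
    [Ax] p2 ⊢ p2

Result: YES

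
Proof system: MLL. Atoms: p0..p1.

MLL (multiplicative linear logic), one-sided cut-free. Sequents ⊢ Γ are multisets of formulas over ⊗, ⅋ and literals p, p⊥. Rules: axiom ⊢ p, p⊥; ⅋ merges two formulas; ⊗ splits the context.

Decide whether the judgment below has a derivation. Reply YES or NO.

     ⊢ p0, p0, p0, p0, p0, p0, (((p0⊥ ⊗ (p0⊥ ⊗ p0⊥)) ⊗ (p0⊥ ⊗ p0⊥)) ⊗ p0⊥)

Proof tree:
[⊗]  ⊢ p0, p0, p0, p0, p0, p0, (((p0⊥ ⊗ (p0⊥ ⊗ p0⊥)) ⊗ (p0⊥ ⊗ p0⊥)) ⊗ p0⊥)
  [⊗]  ⊢ p0, p0, p0, p0, p0, ((p0⊥ ⊗ (p0⊥ ⊗ p0⊥)) ⊗ (p0⊥ ⊗ p0⊥))
    [⊗]  ⊢ p0, p0, p0, (p0⊥ ⊗ (p0⊥ ⊗ p0⊥))
      [Ax]  ⊢ p0, p0⊥
      [⊗]  ⊢ p0, p0, (p0⊥ ⊗ p0⊥)
        [Ax]  ⊢ p0, p0⊥
        [Ax]  ⊢ p0, p0⊥
    [⊗]  ⊢ p0, p0, (p0⊥ ⊗ p0⊥)
      [Ax]  ⊢ p0, p0⊥
      [Ax]  ⊢ p0, p0⊥
  [Ax]  ⊢ p0, p0⊥

Result: YES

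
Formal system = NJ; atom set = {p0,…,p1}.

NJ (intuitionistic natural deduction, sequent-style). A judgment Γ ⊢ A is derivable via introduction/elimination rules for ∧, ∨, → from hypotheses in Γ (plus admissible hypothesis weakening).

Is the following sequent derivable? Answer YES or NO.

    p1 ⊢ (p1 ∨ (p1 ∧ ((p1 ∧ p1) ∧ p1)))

Proof tree:
[∨I₂] p1 ⊢ (p1 ∨ (p1 ∧ ((p1 ∧ p1) ∧ p1)))
  [∧I] p1 ⊢ (p1 ∧ ((p1 ∧ p1) ∧ p1))
    [Ax] p1 ⊢ p1
    [∧I] p1 ⊢ ((p1 ∧ p1) ∧ p1)
      [∧I] p1 ⊢ (p1 ∧ p1)
        [Ax] p1 ⊢ p1
        [Ax] p1 ⊢ p1
      [Ax] p1 ⊢ p1

Result: YES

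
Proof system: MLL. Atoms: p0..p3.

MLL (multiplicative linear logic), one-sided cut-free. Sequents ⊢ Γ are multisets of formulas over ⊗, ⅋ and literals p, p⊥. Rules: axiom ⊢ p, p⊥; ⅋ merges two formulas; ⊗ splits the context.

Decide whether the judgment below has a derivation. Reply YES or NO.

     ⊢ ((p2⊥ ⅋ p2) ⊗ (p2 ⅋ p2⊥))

Derivation (root first):
[⊗]  ⊢ ((p2⊥ ⅋ p2) ⊗ (p2 ⅋ p2⊥))
  [⅋]  ⊢ (p2⊥ ⅋ p2)
    [Ax]  ⊢ p2, p2⊥
  [⅋]  ⊢ (p2 ⅋ p2⊥)
    [Ax]  ⊢ p2, p2⊥

Result: YES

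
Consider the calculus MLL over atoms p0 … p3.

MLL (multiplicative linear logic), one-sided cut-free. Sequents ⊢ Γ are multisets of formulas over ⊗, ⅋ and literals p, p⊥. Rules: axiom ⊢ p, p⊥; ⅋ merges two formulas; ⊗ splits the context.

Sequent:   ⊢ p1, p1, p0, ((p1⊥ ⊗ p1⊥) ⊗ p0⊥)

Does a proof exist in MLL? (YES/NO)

Derivation trace:
[⊗]  ⊢ p1, p1, p0, ((p1⊥ ⊗ p1⊥) ⊗ p0⊥)
  [⊗]  ⊢ p1, p1, (p1⊥ ⊗ p1⊥)
    [Ax]  ⊢ p1, p1⊥
    [Ax]  ⊢ p1, p1⊥
  [Ax]  ⊢ p0, p0⊥

Result: YES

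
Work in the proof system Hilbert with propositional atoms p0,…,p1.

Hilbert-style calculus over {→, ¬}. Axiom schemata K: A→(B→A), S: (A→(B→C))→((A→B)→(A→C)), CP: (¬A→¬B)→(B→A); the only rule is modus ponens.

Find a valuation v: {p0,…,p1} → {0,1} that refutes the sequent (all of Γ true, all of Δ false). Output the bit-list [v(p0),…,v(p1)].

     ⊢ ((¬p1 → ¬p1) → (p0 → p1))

Truth-table refutation:
  v=00: Γ:[] Δ:[((¬p1 → ¬p1) → (p0 → p1))=T] refutes=False
  v=01: Γ:[] Δ:[((¬p1 → ¬p1) → (p0 → p1))=T] refutes=False
  v=10: Γ:[] Δ:[((¬p1 → ¬p1) → (p0 → p1))=F] refutes=True  ← countermodel

Result: [1, 0]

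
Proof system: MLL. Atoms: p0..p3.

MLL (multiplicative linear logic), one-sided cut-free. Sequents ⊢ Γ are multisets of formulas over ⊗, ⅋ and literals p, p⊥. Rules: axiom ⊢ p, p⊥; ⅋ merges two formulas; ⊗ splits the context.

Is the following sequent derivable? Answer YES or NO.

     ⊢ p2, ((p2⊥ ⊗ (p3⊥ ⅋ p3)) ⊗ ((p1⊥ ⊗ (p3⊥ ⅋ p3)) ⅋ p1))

Proof tree:
[⊗]  ⊢ p2, ((p2⊥ ⊗ (p3⊥ ⅋ p3)) ⊗ ((p1⊥ ⊗ (p3⊥ ⅋ p3)) ⅋ p1))
  [⊗]  ⊢ p2, (p2⊥ ⊗ (p3⊥ ⅋ p3))
    [Ax]  ⊢ p2, p2⊥
    [⅋]  ⊢ (p3⊥ ⅋ p3)
      [Ax]  ⊢ p3, p3⊥
  [⅋]  ⊢ ((p1⊥ ⊗ (p3⊥ ⅋ p3)) ⅋ p1)
    [⊗]  ⊢ p1, (p1⊥ ⊗ (p3⊥ ⅋ p3))
      [Ax]  ⊢ p1, p1⊥
      [⅋]  ⊢ (p3⊥ ⅋ p3)
        [Ax]  ⊢ p3, p3⊥

Result: YES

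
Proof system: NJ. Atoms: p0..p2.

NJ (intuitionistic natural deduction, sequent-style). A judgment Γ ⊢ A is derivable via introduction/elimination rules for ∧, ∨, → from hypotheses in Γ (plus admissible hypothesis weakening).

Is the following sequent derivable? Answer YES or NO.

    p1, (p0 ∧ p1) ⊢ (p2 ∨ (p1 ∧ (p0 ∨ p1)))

Proof tree:
[∨I₂] p1, (p0 ∧ p1) ⊢ (p2 ∨ (p1 ∧ (p0 ∨ p1)))
  [∧I] p1, (p0 ∧ p1) ⊢ (p1 ∧ (p0 ∨ p1))
    [Wk] p1, (p0 ∧ p1) ⊢ p1
      [Ax] p1 ⊢ p1
    [∨I₂] p1 ⊢ (p0 ∨ p1)
      [Ax] p1 ⊢ p1

Result: YES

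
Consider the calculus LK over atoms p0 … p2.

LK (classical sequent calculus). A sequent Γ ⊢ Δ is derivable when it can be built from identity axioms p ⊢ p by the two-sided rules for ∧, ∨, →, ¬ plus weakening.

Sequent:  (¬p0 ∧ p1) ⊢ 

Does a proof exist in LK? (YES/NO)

Enumerate valuations to refute Γ ⊢ Δ:
  v=000: Γ:[(¬p0 ∧ p1)=F] Δ:[] refutes=False
  v=001: Γ:[(¬p0 ∧ p1)=F] Δ:[] refutes=False
  v=010: Γ:[(¬p0 ∧ p1)=T] Δ:[] refutes=True  ← countermodel

Result: NO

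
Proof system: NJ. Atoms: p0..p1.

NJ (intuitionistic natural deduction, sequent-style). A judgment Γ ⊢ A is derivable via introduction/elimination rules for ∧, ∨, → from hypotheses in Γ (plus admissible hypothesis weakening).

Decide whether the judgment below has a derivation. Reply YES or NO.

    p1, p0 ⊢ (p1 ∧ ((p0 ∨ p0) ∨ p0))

Proof tree:
[∧I] p1, p0 ⊢ (p1 ∧ ((p0 ∨ p0) ∨ p0))
  [Ax] p1 ⊢ p1
  [∨I₁] p0 ⊢ ((p0 ∨ p0) ∨ p0)
    [∨I₂] p0 ⊢ (p0 ∨ p0)
      [Ax] p0 ⊢ p0

Result: YES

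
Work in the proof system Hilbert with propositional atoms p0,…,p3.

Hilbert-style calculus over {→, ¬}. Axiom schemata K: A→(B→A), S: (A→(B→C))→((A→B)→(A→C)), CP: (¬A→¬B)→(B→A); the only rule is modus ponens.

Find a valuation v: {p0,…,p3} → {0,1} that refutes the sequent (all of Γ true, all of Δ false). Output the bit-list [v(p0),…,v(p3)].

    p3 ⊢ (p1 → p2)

Enumerate valuations to refute Γ ⊢ Δ:
  v=0000: Γ:[p3=F] Δ:[(p1 → p2)=T] refutes=False
  v=0001: Γ:[p3=T] Δ:[(p1 → p2)=T] refutes=False
  v=0010: Γ:[p3=F] Δ:[(p1 → p2)=T] refutes=False
  v=0011: Γ:[p3=T] Δ:[(p1 → p2)=T] refutes=False
  v=0100: Γ:[p3=F] Δ:[(p1 → p2)=F] refutes=False
  v=0101: Γ:[p3=T] Δ:[(p1 → p2)=F] refutes=True  ← countermodel

Result: [0, 1, 0, 1]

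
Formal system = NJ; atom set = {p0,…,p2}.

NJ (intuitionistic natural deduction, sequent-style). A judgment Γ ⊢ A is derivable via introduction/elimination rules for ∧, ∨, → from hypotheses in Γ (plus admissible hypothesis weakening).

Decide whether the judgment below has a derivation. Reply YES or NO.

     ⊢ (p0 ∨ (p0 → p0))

Proof tree:
[∨I₂]  ⊢ (p0 ∨ (p0 → p0))
  [→I]  ⊢ (p0 → p0)
    [Ax] p0 ⊢ p0

Result: YES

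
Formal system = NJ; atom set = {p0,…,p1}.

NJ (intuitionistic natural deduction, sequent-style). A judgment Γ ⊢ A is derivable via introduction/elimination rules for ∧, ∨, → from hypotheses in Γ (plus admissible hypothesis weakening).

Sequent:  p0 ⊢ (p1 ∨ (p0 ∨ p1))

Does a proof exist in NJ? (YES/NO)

Derivation (root first):
[∨I₂] p0 ⊢ (p1 ∨ (p0 ∨ p1))
  [∨I₁] p0 ⊢ (p0 ∨ p1)
    [Ax] p0 ⊢ p0

Result: YES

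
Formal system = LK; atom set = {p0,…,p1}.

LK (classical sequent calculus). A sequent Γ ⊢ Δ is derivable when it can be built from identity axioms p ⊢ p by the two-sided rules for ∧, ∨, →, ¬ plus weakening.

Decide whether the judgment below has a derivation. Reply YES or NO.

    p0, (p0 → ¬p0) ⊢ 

Derivation (root first):
[→L] p0, (p0 → ¬p0) ⊢ 
  [Ax] p0 ⊢ p0
  [¬L] p0, ¬p0 ⊢ 
    [Ax] p0 ⊢ p0

Result: YES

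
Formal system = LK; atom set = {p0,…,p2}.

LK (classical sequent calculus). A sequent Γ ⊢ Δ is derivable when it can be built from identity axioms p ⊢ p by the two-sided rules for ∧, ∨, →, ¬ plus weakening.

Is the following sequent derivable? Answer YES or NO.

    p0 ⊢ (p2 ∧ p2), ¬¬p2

Enumerate valuations to refute Γ ⊢ Δ:
  v=000: Γ:[p0=F] Δ:[(p2 ∧ p2)=F, ¬¬p2=F] refutes=False
  v=001: Γ:[p0=F] Δ:[(p2 ∧ p2)=T, ¬¬p2=T] refutes=False
  v=010: Γ:[p0=F] Δ:[(p2 ∧ p2)=F, ¬¬p2=F] refutes=False
  v=011: Γ:[p0=F] Δ:[(p2 ∧ p2)=T, ¬¬p2=T] refutes=False
  v=100: Γ:[p0=T] Δ:[(p2 ∧ p2)=F, ¬¬p2=F] refutes=True  ← countermodel

Result: NO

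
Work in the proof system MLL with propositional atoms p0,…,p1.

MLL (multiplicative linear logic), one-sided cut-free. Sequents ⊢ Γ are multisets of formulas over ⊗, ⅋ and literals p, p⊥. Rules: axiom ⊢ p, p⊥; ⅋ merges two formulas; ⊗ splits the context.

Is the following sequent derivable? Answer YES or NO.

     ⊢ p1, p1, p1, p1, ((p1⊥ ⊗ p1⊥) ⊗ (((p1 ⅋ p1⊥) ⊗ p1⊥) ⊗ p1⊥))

Proof tree:
[⊗]  ⊢ p1, p1, p1, p1, ((p1⊥ ⊗ p1⊥) ⊗ (((p1 ⅋ p1⊥) ⊗ p1⊥) ⊗ p1⊥))
  [⊗]  ⊢ p1, p1, (p1⊥ ⊗ p1⊥)
    [Ax]  ⊢ p1, p1⊥
    [Ax]  ⊢ p1, p1⊥
  [⊗]  ⊢ p1, p1, (((p1 ⅋ p1⊥) ⊗ p1⊥) ⊗ p1⊥)
    [⊗]  ⊢ p1, ((p1 ⅋ p1⊥) ⊗ p1⊥)
      [⅋]  ⊢ (p1 ⅋ p1⊥)
        [Ax]  ⊢ p1, p1⊥
      [Ax]  ⊢ p1, p1⊥
    [Ax]  ⊢ p1, p1⊥

Result: YES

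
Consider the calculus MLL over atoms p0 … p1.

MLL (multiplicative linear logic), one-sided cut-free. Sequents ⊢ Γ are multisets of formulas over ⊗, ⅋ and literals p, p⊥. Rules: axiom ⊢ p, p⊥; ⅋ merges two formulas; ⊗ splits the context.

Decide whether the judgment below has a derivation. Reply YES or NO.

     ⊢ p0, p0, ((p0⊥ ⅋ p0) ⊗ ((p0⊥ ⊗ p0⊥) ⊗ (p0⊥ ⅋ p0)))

Proof tree:
[⊗]  ⊢ p0, p0, ((p0⊥ ⅋ p0) ⊗ ((p0⊥ ⊗ p0⊥) ⊗ (p0⊥ ⅋ p0)))
  [⅋]  ⊢ (p0⊥ ⅋ p0)
    [Ax]  ⊢ p0, p0⊥
  [⊗]  ⊢ p0, p0, ((p0⊥ ⊗ p0⊥) ⊗ (p0⊥ ⅋ p0))
    [⊗]  ⊢ p0, p0, (p0⊥ ⊗ p0⊥)
      [Ax]  ⊢ p0, p0⊥
      [Ax]  ⊢ p0, p0⊥
    [⅋]  ⊢ (p0⊥ ⅋ p0)
      [Ax]  ⊢ p0, p0⊥

Result: YES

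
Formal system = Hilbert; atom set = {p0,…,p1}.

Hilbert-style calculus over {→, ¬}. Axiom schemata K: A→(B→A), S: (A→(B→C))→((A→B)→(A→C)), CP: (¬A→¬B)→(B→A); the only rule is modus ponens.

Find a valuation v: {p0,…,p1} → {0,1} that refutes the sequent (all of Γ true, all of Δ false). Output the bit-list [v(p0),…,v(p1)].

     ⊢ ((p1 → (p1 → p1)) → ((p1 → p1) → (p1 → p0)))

Truth-table refutation:
  v=00: Γ:[] Δ:[((p1 → (p1 → p1)) → ((p1 → p1) → (p1 → p0)))=T] refutes=False
  v=01: Γ:[] Δ:[((p1 → (p1 → p1)) → ((p1 → p1) → (p1 → p0)))=F] refutes=True  ← countermodel

Result: [0, 1]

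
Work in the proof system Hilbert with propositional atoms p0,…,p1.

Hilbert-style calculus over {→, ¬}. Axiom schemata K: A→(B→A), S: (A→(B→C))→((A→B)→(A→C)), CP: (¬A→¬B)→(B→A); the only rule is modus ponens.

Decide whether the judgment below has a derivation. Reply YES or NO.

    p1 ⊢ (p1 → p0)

Truth-table refutation:
  v=00: Γ:[p1=F] Δ:[(p1 → p0)=T] refutes=False
  v=01: Γ:[p1=T] Δ:[(p1 → p0)=F] refutes=True  ← countermodel

Result: NO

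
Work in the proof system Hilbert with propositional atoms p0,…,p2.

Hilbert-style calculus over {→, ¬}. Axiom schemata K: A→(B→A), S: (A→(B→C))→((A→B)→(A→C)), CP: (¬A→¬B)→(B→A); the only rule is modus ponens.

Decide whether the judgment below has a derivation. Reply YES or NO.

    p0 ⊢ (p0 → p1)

Enumerate valuations to refute Γ ⊢ Δ:
  v=000: Γ:[p0=F] Δ:[(p0 → p1)=T] refutes=False
  v=001: Γ:[p0=F] Δ:[(p0 → p1)=T] refutes=False
  v=010: Γ:[p0=F] Δ:[(p0 → p1)=T] refutes=False
  v=011: Γ:[p0=F] Δ:[(p0 → p1)=T] refutes=False
  v=100: Γ:[p0=T] Δ:[(p0 → p1)=F] refutes=True  ← countermodel

Result: NO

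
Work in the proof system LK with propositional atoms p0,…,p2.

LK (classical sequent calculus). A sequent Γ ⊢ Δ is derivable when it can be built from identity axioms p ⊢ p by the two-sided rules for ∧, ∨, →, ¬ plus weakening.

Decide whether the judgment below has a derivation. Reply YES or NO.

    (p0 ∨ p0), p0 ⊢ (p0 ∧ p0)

Derivation (root first):
[∧R] (p0 ∨ p0), p0 ⊢ (p0 ∧ p0)
  [∨L] (p0 ∨ p0) ⊢ p0
    [Ax] p0 ⊢ p0
    [Ax] p0 ⊢ p0
  [Ax] p0 ⊢ p0

Result: YES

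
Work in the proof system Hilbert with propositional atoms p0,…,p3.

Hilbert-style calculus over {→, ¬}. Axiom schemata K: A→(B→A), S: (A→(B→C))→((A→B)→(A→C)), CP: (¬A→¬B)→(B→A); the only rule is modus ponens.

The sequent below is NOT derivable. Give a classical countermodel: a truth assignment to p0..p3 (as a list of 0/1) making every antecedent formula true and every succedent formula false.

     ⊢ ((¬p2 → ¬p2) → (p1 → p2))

Search for a countermodel by truth-table:
  v=0000: Γ:[] Δ:[((¬p2 → ¬p2) → (p1 → p2))=T] refutes=False
  v=0001: Γ:[] Δ:[((¬p2 → ¬p2) → (p1 → p2))=T] refutes=False
  v=0010: Γ:[] Δ:[((¬p2 → ¬p2) → (p1 → p2))=T] refutes=False
  v=0011: Γ:[] Δ:[((¬p2 → ¬p2) → (p1 → p2))=T] refutes=False
  v=0100: Γ:[] Δ:[((¬p2 → ¬p2) → (p1 → p2))=F] refutes=True  ← countermodel

Result: [0, 1, 0, 0]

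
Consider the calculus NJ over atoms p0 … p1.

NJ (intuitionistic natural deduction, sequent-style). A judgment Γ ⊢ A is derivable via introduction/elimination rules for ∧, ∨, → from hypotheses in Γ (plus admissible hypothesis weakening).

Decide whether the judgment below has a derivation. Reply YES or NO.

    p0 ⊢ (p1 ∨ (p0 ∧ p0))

Proof tree:
[∨I₂] p0 ⊢ (p1 ∨ (p0 ∧ p0))
  [∧I] p0 ⊢ (p0 ∧ p0)
    [Ax] p0 ⊢ p0
    [Ax] p0 ⊢ p0

Result: YES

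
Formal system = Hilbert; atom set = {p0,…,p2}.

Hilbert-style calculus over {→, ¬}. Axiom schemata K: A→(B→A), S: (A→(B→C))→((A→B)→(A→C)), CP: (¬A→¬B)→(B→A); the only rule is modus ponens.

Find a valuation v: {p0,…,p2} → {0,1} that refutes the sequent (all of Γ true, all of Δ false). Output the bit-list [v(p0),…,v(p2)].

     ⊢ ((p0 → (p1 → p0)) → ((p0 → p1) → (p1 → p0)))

Enumerate valuations to refute Γ ⊢ Δ:
  v=000: Γ:[] Δ:[((p0 → (p1 → p0)) → ((p0 → p1) → (p1 → p0)))=T] refutes=False
  v=001: Γ:[] Δ:[((p0 → (p1 → p0)) → ((p0 → p1) → (p1 → p0)))=T] refutes=False
  v=010: Γ:[] Δ:[((p0 → (p1 → p0)) → ((p0 → p1) → (p1 → p0)))=F] refutes=True  ← countermodel

Result: [0, 1, 0]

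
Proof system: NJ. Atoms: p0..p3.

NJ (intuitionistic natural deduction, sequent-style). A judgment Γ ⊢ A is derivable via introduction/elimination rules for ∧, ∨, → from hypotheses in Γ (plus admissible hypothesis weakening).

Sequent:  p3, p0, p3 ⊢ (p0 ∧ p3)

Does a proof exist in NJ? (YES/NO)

Derivation trace:
[Wk] p3, p0, p3 ⊢ (p0 ∧ p3)
  [∧I] p3, p0 ⊢ (p0 ∧ p3)
    [Ax] p0 ⊢ p0
    [Ax] p3 ⊢ p3

Result: YES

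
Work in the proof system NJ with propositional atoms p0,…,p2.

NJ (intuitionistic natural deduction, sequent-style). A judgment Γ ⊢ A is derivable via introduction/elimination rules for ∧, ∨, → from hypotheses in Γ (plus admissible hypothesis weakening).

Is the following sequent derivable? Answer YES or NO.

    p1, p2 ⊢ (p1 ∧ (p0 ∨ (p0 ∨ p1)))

Derivation (root first):
[∧I] p1, p2 ⊢ (p1 ∧ (p0 ∨ (p0 ∨ p1)))
  [Wk] p1, p1, p2 ⊢ p1
    [Wk] p1, p1 ⊢ p1
      [Ax] p1 ⊢ p1
  [∨I₂] p1 ⊢ (p0 ∨ (p0 ∨ p1))
    [∨I₂] p1 ⊢ (p0 ∨ p1)
      [Ax] p1 ⊢ p1

Result: YES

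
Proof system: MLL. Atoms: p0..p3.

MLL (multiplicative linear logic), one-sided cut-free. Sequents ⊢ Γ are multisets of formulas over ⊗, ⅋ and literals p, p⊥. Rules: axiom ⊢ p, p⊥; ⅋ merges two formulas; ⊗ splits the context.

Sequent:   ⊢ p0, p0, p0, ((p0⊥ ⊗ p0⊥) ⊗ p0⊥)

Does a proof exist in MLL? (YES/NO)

Derivation (root first):
[⊗]  ⊢ p0, p0, p0, ((p0⊥ ⊗ p0⊥) ⊗ p0⊥)
  [⊗]  ⊢ p0, p0, (p0⊥ ⊗ p0⊥)
    [Ax]  ⊢ p0, p0⊥
    [Ax]  ⊢ p0, p0⊥
  [Ax]  ⊢ p0, p0⊥

Result: YES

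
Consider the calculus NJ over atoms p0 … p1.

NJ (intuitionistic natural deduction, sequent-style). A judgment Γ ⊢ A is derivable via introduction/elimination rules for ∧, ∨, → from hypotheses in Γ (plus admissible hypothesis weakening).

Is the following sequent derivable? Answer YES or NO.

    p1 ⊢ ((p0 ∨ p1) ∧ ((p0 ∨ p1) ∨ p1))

Proof tree:
[∧I] p1 ⊢ ((p0 ∨ p1) ∧ ((p0 ∨ p1) ∨ p1))
  [∨I₂] p1 ⊢ (p0 ∨ p1)
    [Ax] p1 ⊢ p1
  [∨I₁] p1 ⊢ ((p0 ∨ p1) ∨ p1)
    [∨I₂] p1 ⊢ (p0 ∨ p1)
      [Ax] p1 ⊢ p1

Result: YES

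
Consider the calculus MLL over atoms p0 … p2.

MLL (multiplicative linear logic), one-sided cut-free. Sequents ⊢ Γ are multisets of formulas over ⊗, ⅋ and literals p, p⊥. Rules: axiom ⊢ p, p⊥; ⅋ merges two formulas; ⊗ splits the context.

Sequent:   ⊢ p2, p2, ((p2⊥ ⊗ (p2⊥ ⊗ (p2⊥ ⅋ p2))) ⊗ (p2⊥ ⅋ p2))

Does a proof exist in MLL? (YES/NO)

Derivation trace:
[⊗]  ⊢ p2, p2, ((p2⊥ ⊗ (p2⊥ ⊗ (p2⊥ ⅋ p2))) ⊗ (p2⊥ ⅋ p2))
  [⊗]  ⊢ p2, p2, (p2⊥ ⊗ (p2⊥ ⊗ (p2⊥ ⅋ p2)))
    [Ax]  ⊢ p2, p2⊥
    [⊗]  ⊢ p2, (p2⊥ ⊗ (p2⊥ ⅋ p2))
      [Ax]  ⊢ p2, p2⊥
      [⅋]  ⊢ (p2⊥ ⅋ p2)
        [Ax]  ⊢ p2, p2⊥
  [⅋]  ⊢ (p2⊥ ⅋ p2)
    [Ax]  ⊢ p2, p2⊥

Result: YES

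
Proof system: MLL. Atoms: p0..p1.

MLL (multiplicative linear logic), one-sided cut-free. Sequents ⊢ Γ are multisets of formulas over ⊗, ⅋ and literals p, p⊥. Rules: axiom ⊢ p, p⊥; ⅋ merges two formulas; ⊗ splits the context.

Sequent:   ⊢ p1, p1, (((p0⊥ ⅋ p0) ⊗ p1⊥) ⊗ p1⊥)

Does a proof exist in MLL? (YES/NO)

Derivation (root first):
[⊗]  ⊢ p1, p1, (((p0⊥ ⅋ p0) ⊗ p1⊥) ⊗ p1⊥)
  [⊗]  ⊢ p1, ((p0⊥ ⅋ p0) ⊗ p1⊥)
    [⅋]  ⊢ (p0⊥ ⅋ p0)
      [Ax]  ⊢ p0, p0⊥
    [Ax]  ⊢ p1, p1⊥
  [Ax]  ⊢ p1, p1⊥

Result: YES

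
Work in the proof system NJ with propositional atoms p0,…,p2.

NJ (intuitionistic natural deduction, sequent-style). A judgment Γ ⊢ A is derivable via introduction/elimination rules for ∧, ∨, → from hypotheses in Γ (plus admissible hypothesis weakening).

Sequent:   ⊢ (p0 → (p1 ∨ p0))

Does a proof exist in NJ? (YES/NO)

Derivation trace:
[→I]  ⊢ (p0 → (p1 ∨ p0))
  [∨I₂] p0 ⊢ (p1 ∨ p0)
    [Ax] p0 ⊢ p0

Result: YES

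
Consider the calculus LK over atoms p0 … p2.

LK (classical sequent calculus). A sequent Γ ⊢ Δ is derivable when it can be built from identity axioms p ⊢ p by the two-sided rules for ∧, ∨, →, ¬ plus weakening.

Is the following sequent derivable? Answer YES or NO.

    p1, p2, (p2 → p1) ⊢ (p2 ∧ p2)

Derivation trace:
[∧R] p1, p2, (p2 → p1) ⊢ (p2 ∧ p2)
  [→L] p1, p2, (p2 → p1) ⊢ p2
    [WL] p2, p1 ⊢ p2
      [Ax] p2 ⊢ p2
    [WL] p2, p1 ⊢ p2
      [Ax] p2 ⊢ p2
  [Ax] p2 ⊢ p2

Result: YES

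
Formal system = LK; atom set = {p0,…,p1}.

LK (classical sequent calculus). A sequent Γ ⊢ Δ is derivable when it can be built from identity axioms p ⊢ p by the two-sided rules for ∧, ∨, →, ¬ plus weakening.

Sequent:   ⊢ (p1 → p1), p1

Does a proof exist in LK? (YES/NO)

Derivation (root first):
[WR]  ⊢ (p1 → p1), p1
  [→R]  ⊢ (p1 → p1)
    [Ax] p1 ⊢ p1

Result: YES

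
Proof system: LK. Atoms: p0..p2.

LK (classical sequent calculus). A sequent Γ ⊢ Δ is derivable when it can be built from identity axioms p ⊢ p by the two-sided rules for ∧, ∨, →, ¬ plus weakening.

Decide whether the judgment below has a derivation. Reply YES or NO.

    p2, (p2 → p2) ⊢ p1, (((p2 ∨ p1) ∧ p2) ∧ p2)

Derivation (root first):
[∧R] p2, (p2 → p2) ⊢ p1, (((p2 ∨ p1) ∧ p2) ∧ p2)
  [∧R] p2 ⊢ ((p2 ∨ p1) ∧ p2)
    [∨R] p2 ⊢ (p2 ∨ p1)
      [WR] p2 ⊢ p2, p1
        [Ax] p2 ⊢ p2
    [Ax] p2 ⊢ p2
  [→L] p2, (p2 → p2) ⊢ p1, p2
    [Ax] p2 ⊢ p2
    [WR] p2 ⊢ p2, p1
      [Ax] p2 ⊢ p2

Result: YES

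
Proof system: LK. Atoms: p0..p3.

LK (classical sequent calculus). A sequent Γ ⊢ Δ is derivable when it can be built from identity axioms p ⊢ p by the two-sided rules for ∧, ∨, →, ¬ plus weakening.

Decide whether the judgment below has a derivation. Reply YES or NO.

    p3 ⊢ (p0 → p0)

Derivation trace:
[WL] p3 ⊢ (p0 → p0)
  [→R]  ⊢ (p0 → p0)
    [Ax] p0 ⊢ p0

Result: YES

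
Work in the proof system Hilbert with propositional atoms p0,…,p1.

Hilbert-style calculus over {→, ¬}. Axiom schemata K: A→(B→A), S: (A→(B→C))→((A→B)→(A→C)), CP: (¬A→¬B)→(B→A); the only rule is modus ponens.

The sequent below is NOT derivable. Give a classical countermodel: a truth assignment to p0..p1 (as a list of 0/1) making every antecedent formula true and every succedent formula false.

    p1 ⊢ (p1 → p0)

Enumerate valuations to refute Γ ⊢ Δ:
  v=00: Γ:[p1=F] Δ:[(p1 → p0)=T] refutes=False
  v=01: Γ:[p1=T] Δ:[(p1 → p0)=F] refutes=True  ← countermodel

Result: [0, 1]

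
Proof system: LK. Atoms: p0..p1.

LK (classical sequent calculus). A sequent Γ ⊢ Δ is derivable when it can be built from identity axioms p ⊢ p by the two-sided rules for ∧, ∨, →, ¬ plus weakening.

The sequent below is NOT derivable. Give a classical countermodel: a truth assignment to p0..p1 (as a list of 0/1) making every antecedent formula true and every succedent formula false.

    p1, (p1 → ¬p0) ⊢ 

Search for a countermodel by truth-table:
  v=00: Γ:[p1=F, (p1 → ¬p0)=T] Δ:[] refutes=False
  v=01: Γ:[p1=T, (p1 → ¬p0)=T] Δ:[] refutes=True  ← countermodel

Result: [0, 1]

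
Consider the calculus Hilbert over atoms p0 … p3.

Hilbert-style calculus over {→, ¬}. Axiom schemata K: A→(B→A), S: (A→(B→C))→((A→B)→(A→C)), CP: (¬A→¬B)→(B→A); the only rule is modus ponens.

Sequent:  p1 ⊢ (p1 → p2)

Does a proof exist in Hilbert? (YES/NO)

Search for a countermodel by truth-table:
  v=0000: Γ:[p1=F] Δ:[(p1 → p2)=T] refutes=False
  v=0001: Γ:[p1=F] Δ:[(p1 → p2)=T] refutes=False
  v=0010: Γ:[p1=F] Δ:[(p1 → p2)=T] refutes=False
  v=0011: Γ:[p1=F] Δ:[(p1 → p2)=T] refutes=False
  v=0100: Γ:[p1=T] Δ:[(p1 → p2)=F] refutes=True  ← countermodel

Result: NO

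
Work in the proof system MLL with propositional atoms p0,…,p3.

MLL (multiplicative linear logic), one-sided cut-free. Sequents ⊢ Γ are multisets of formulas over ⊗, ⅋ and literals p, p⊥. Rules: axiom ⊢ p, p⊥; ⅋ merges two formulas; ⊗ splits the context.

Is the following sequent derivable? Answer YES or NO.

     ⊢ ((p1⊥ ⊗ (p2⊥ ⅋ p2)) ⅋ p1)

Derivation trace:
[⅋]  ⊢ ((p1⊥ ⊗ (p2⊥ ⅋ p2)) ⅋ p1)
  [⊗]  ⊢ p1, (p1⊥ ⊗ (p2⊥ ⅋ p2))
    [Ax]  ⊢ p1, p1⊥
    [⅋]  ⊢ (p2⊥ ⅋ p2)
      [Ax]  ⊢ p2, p2⊥

Result: YES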